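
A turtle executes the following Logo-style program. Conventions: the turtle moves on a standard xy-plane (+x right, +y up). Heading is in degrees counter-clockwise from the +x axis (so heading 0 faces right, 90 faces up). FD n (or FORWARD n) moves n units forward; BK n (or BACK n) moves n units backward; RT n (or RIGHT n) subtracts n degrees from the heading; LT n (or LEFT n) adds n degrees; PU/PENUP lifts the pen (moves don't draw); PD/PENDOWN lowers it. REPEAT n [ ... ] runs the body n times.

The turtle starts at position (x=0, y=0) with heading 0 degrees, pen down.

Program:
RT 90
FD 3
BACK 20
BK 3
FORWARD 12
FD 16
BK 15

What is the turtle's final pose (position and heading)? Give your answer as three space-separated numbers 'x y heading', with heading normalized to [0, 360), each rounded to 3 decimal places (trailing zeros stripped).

Executing turtle program step by step:
Start: pos=(0,0), heading=0, pen down
RT 90: heading 0 -> 270
FD 3: (0,0) -> (0,-3) [heading=270, draw]
BK 20: (0,-3) -> (0,17) [heading=270, draw]
BK 3: (0,17) -> (0,20) [heading=270, draw]
FD 12: (0,20) -> (0,8) [heading=270, draw]
FD 16: (0,8) -> (0,-8) [heading=270, draw]
BK 15: (0,-8) -> (0,7) [heading=270, draw]
Final: pos=(0,7), heading=270, 6 segment(s) drawn

Answer: 0 7 270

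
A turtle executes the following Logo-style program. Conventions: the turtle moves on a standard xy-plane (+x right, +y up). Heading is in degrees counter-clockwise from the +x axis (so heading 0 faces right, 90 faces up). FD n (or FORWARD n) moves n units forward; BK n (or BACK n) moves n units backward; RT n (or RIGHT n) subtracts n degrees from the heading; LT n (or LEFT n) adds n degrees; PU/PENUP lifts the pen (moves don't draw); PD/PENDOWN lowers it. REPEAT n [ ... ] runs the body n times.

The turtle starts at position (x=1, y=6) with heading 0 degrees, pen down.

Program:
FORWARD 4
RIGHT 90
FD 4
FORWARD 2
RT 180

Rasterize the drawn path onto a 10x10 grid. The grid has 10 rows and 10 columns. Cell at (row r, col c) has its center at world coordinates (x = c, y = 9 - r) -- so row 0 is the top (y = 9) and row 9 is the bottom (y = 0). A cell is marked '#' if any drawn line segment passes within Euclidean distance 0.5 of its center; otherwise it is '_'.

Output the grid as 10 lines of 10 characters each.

Segment 0: (1,6) -> (5,6)
Segment 1: (5,6) -> (5,2)
Segment 2: (5,2) -> (5,0)

Answer: __________
__________
__________
_#####____
_____#____
_____#____
_____#____
_____#____
_____#____
_____#____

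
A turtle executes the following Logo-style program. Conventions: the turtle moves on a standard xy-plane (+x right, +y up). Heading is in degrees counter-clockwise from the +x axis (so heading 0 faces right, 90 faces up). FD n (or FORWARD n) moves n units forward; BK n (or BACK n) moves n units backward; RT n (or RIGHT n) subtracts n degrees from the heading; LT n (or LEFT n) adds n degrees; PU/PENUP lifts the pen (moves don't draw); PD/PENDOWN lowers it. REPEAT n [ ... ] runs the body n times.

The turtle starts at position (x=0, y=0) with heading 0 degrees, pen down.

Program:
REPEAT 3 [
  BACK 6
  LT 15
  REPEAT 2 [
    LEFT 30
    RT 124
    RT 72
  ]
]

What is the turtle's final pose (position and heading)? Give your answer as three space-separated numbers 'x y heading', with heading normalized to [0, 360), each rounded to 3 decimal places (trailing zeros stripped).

Executing turtle program step by step:
Start: pos=(0,0), heading=0, pen down
REPEAT 3 [
  -- iteration 1/3 --
  BK 6: (0,0) -> (-6,0) [heading=0, draw]
  LT 15: heading 0 -> 15
  REPEAT 2 [
    -- iteration 1/2 --
    LT 30: heading 15 -> 45
    RT 124: heading 45 -> 281
    RT 72: heading 281 -> 209
    -- iteration 2/2 --
    LT 30: heading 209 -> 239
    RT 124: heading 239 -> 115
    RT 72: heading 115 -> 43
  ]
  -- iteration 2/3 --
  BK 6: (-6,0) -> (-10.388,-4.092) [heading=43, draw]
  LT 15: heading 43 -> 58
  REPEAT 2 [
    -- iteration 1/2 --
    LT 30: heading 58 -> 88
    RT 124: heading 88 -> 324
    RT 72: heading 324 -> 252
    -- iteration 2/2 --
    LT 30: heading 252 -> 282
    RT 124: heading 282 -> 158
    RT 72: heading 158 -> 86
  ]
  -- iteration 3/3 --
  BK 6: (-10.388,-4.092) -> (-10.807,-10.077) [heading=86, draw]
  LT 15: heading 86 -> 101
  REPEAT 2 [
    -- iteration 1/2 --
    LT 30: heading 101 -> 131
    RT 124: heading 131 -> 7
    RT 72: heading 7 -> 295
    -- iteration 2/2 --
    LT 30: heading 295 -> 325
    RT 124: heading 325 -> 201
    RT 72: heading 201 -> 129
  ]
]
Final: pos=(-10.807,-10.077), heading=129, 3 segment(s) drawn

Answer: -10.807 -10.077 129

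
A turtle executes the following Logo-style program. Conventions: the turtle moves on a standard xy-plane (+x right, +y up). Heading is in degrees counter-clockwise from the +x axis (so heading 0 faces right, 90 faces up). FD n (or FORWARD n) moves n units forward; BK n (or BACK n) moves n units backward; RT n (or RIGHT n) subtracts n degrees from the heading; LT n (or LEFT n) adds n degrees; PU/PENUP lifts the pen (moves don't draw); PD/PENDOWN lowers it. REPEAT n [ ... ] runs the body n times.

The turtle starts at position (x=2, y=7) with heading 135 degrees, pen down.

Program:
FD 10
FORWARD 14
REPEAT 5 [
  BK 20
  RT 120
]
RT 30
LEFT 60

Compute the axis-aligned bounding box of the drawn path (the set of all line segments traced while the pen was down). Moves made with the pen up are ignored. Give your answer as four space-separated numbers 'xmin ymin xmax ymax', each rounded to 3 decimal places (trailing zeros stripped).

Executing turtle program step by step:
Start: pos=(2,7), heading=135, pen down
FD 10: (2,7) -> (-5.071,14.071) [heading=135, draw]
FD 14: (-5.071,14.071) -> (-14.971,23.971) [heading=135, draw]
REPEAT 5 [
  -- iteration 1/5 --
  BK 20: (-14.971,23.971) -> (-0.828,9.828) [heading=135, draw]
  RT 120: heading 135 -> 15
  -- iteration 2/5 --
  BK 20: (-0.828,9.828) -> (-20.147,4.652) [heading=15, draw]
  RT 120: heading 15 -> 255
  -- iteration 3/5 --
  BK 20: (-20.147,4.652) -> (-14.971,23.971) [heading=255, draw]
  RT 120: heading 255 -> 135
  -- iteration 4/5 --
  BK 20: (-14.971,23.971) -> (-0.828,9.828) [heading=135, draw]
  RT 120: heading 135 -> 15
  -- iteration 5/5 --
  BK 20: (-0.828,9.828) -> (-20.147,4.652) [heading=15, draw]
  RT 120: heading 15 -> 255
]
RT 30: heading 255 -> 225
LT 60: heading 225 -> 285
Final: pos=(-20.147,4.652), heading=285, 7 segment(s) drawn

Segment endpoints: x in {-20.147, -20.147, -14.971, -14.971, -5.071, -0.828, -0.828, 2}, y in {4.652, 4.652, 7, 9.828, 9.828, 14.071, 23.971}
xmin=-20.147, ymin=4.652, xmax=2, ymax=23.971

Answer: -20.147 4.652 2 23.971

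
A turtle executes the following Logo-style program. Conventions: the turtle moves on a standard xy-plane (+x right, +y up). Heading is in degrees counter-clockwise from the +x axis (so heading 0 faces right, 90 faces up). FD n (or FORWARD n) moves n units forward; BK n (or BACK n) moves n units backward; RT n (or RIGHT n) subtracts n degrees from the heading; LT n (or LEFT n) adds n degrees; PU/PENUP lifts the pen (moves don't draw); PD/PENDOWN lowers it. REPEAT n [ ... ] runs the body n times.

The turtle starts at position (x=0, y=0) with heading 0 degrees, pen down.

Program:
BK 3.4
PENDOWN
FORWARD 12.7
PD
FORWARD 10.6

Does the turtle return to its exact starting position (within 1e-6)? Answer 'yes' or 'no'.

Answer: no

Derivation:
Executing turtle program step by step:
Start: pos=(0,0), heading=0, pen down
BK 3.4: (0,0) -> (-3.4,0) [heading=0, draw]
PD: pen down
FD 12.7: (-3.4,0) -> (9.3,0) [heading=0, draw]
PD: pen down
FD 10.6: (9.3,0) -> (19.9,0) [heading=0, draw]
Final: pos=(19.9,0), heading=0, 3 segment(s) drawn

Start position: (0, 0)
Final position: (19.9, 0)
Distance = 19.9; >= 1e-6 -> NOT closed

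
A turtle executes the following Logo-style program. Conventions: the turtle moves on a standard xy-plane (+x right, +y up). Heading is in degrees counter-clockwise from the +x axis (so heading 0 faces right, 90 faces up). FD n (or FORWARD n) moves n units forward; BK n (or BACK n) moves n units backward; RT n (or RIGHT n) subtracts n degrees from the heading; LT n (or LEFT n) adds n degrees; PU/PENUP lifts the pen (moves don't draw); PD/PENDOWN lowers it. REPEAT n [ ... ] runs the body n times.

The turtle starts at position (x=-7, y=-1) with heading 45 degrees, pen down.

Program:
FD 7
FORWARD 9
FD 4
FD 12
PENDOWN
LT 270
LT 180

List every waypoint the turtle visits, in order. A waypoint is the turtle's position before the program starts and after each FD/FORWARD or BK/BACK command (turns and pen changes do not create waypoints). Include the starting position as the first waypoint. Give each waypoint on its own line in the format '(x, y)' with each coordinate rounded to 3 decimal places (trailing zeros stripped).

Executing turtle program step by step:
Start: pos=(-7,-1), heading=45, pen down
FD 7: (-7,-1) -> (-2.05,3.95) [heading=45, draw]
FD 9: (-2.05,3.95) -> (4.314,10.314) [heading=45, draw]
FD 4: (4.314,10.314) -> (7.142,13.142) [heading=45, draw]
FD 12: (7.142,13.142) -> (15.627,21.627) [heading=45, draw]
PD: pen down
LT 270: heading 45 -> 315
LT 180: heading 315 -> 135
Final: pos=(15.627,21.627), heading=135, 4 segment(s) drawn
Waypoints (5 total):
(-7, -1)
(-2.05, 3.95)
(4.314, 10.314)
(7.142, 13.142)
(15.627, 21.627)

Answer: (-7, -1)
(-2.05, 3.95)
(4.314, 10.314)
(7.142, 13.142)
(15.627, 21.627)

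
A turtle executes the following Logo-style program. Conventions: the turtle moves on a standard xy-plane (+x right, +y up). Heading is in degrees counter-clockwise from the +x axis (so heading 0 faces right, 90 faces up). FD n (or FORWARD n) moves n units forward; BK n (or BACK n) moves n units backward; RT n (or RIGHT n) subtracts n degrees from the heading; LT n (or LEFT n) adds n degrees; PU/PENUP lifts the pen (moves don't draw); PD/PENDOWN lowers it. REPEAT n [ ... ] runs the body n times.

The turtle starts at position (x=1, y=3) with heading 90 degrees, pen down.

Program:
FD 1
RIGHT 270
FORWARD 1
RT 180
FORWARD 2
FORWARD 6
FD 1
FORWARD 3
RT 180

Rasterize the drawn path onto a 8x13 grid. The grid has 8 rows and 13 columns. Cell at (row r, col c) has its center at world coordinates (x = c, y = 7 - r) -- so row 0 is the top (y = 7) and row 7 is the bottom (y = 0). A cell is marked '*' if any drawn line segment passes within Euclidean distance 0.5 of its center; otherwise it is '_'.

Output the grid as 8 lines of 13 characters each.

Segment 0: (1,3) -> (1,4)
Segment 1: (1,4) -> (0,4)
Segment 2: (0,4) -> (2,4)
Segment 3: (2,4) -> (8,4)
Segment 4: (8,4) -> (9,4)
Segment 5: (9,4) -> (12,4)

Answer: _____________
_____________
_____________
*************
_*___________
_____________
_____________
_____________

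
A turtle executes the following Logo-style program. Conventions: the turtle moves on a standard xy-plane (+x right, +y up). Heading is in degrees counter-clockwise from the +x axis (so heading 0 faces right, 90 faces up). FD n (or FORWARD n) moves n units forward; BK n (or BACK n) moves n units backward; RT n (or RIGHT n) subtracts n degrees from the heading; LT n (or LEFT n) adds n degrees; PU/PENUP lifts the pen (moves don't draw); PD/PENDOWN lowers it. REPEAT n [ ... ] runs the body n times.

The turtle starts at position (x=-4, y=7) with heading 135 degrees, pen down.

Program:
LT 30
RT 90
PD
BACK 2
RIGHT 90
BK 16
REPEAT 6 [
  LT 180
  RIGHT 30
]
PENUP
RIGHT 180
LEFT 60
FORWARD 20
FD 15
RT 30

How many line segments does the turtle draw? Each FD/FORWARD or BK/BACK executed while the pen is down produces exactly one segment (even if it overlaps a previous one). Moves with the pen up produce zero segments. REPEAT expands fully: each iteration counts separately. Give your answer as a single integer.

Answer: 2

Derivation:
Executing turtle program step by step:
Start: pos=(-4,7), heading=135, pen down
LT 30: heading 135 -> 165
RT 90: heading 165 -> 75
PD: pen down
BK 2: (-4,7) -> (-4.518,5.068) [heading=75, draw]
RT 90: heading 75 -> 345
BK 16: (-4.518,5.068) -> (-19.972,9.209) [heading=345, draw]
REPEAT 6 [
  -- iteration 1/6 --
  LT 180: heading 345 -> 165
  RT 30: heading 165 -> 135
  -- iteration 2/6 --
  LT 180: heading 135 -> 315
  RT 30: heading 315 -> 285
  -- iteration 3/6 --
  LT 180: heading 285 -> 105
  RT 30: heading 105 -> 75
  -- iteration 4/6 --
  LT 180: heading 75 -> 255
  RT 30: heading 255 -> 225
  -- iteration 5/6 --
  LT 180: heading 225 -> 45
  RT 30: heading 45 -> 15
  -- iteration 6/6 --
  LT 180: heading 15 -> 195
  RT 30: heading 195 -> 165
]
PU: pen up
RT 180: heading 165 -> 345
LT 60: heading 345 -> 45
FD 20: (-19.972,9.209) -> (-5.83,23.351) [heading=45, move]
FD 15: (-5.83,23.351) -> (4.776,33.958) [heading=45, move]
RT 30: heading 45 -> 15
Final: pos=(4.776,33.958), heading=15, 2 segment(s) drawn
Segments drawn: 2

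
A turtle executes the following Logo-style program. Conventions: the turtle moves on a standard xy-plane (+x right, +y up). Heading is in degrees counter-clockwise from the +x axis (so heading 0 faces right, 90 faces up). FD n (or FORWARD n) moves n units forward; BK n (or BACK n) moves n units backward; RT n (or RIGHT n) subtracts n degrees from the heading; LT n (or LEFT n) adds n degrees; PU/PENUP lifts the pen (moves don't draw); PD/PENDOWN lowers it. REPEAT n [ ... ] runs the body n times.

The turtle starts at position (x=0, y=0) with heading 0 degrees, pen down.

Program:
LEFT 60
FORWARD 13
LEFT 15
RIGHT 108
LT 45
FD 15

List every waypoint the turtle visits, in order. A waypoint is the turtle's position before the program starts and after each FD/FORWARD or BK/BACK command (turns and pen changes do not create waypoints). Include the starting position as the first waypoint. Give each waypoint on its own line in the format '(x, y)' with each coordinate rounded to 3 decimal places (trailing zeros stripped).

Answer: (0, 0)
(6.5, 11.258)
(21.172, 14.377)

Derivation:
Executing turtle program step by step:
Start: pos=(0,0), heading=0, pen down
LT 60: heading 0 -> 60
FD 13: (0,0) -> (6.5,11.258) [heading=60, draw]
LT 15: heading 60 -> 75
RT 108: heading 75 -> 327
LT 45: heading 327 -> 12
FD 15: (6.5,11.258) -> (21.172,14.377) [heading=12, draw]
Final: pos=(21.172,14.377), heading=12, 2 segment(s) drawn
Waypoints (3 total):
(0, 0)
(6.5, 11.258)
(21.172, 14.377)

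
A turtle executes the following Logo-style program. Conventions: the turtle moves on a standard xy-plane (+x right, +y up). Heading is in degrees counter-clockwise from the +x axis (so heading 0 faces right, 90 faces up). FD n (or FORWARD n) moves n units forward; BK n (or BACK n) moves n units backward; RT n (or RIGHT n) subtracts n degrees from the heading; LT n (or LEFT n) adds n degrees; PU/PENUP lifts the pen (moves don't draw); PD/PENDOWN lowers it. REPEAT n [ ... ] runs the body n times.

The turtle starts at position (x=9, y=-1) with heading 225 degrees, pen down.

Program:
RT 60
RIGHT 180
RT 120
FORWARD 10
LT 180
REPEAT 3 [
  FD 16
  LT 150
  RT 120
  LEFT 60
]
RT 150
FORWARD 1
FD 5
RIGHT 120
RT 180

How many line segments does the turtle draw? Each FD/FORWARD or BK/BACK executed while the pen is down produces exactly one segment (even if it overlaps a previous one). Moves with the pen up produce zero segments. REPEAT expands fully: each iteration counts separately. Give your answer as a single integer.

Executing turtle program step by step:
Start: pos=(9,-1), heading=225, pen down
RT 60: heading 225 -> 165
RT 180: heading 165 -> 345
RT 120: heading 345 -> 225
FD 10: (9,-1) -> (1.929,-8.071) [heading=225, draw]
LT 180: heading 225 -> 45
REPEAT 3 [
  -- iteration 1/3 --
  FD 16: (1.929,-8.071) -> (13.243,3.243) [heading=45, draw]
  LT 150: heading 45 -> 195
  RT 120: heading 195 -> 75
  LT 60: heading 75 -> 135
  -- iteration 2/3 --
  FD 16: (13.243,3.243) -> (1.929,14.556) [heading=135, draw]
  LT 150: heading 135 -> 285
  RT 120: heading 285 -> 165
  LT 60: heading 165 -> 225
  -- iteration 3/3 --
  FD 16: (1.929,14.556) -> (-9.385,3.243) [heading=225, draw]
  LT 150: heading 225 -> 15
  RT 120: heading 15 -> 255
  LT 60: heading 255 -> 315
]
RT 150: heading 315 -> 165
FD 1: (-9.385,3.243) -> (-10.351,3.501) [heading=165, draw]
FD 5: (-10.351,3.501) -> (-15.18,4.796) [heading=165, draw]
RT 120: heading 165 -> 45
RT 180: heading 45 -> 225
Final: pos=(-15.18,4.796), heading=225, 6 segment(s) drawn
Segments drawn: 6

Answer: 6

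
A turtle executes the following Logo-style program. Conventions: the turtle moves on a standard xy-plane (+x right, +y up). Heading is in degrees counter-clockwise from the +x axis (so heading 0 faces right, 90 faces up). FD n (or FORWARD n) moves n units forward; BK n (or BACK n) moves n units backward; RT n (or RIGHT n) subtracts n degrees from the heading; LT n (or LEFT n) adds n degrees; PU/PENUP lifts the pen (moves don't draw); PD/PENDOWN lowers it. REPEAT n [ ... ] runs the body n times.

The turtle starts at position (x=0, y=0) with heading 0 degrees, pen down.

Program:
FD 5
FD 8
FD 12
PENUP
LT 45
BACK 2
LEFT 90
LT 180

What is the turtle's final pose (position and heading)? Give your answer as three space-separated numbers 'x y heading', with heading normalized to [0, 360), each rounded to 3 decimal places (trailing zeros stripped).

Executing turtle program step by step:
Start: pos=(0,0), heading=0, pen down
FD 5: (0,0) -> (5,0) [heading=0, draw]
FD 8: (5,0) -> (13,0) [heading=0, draw]
FD 12: (13,0) -> (25,0) [heading=0, draw]
PU: pen up
LT 45: heading 0 -> 45
BK 2: (25,0) -> (23.586,-1.414) [heading=45, move]
LT 90: heading 45 -> 135
LT 180: heading 135 -> 315
Final: pos=(23.586,-1.414), heading=315, 3 segment(s) drawn

Answer: 23.586 -1.414 315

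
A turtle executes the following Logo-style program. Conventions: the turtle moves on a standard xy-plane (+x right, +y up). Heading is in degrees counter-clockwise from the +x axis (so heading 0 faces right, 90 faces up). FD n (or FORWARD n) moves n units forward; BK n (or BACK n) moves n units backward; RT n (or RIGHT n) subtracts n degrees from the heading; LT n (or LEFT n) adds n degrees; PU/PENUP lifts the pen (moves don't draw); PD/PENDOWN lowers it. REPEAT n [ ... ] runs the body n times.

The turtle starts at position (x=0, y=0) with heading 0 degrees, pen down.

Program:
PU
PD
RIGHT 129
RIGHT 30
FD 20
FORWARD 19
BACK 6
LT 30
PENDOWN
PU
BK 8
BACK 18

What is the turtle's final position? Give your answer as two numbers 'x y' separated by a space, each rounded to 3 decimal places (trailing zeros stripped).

Executing turtle program step by step:
Start: pos=(0,0), heading=0, pen down
PU: pen up
PD: pen down
RT 129: heading 0 -> 231
RT 30: heading 231 -> 201
FD 20: (0,0) -> (-18.672,-7.167) [heading=201, draw]
FD 19: (-18.672,-7.167) -> (-36.41,-13.976) [heading=201, draw]
BK 6: (-36.41,-13.976) -> (-30.808,-11.826) [heading=201, draw]
LT 30: heading 201 -> 231
PD: pen down
PU: pen up
BK 8: (-30.808,-11.826) -> (-25.774,-5.609) [heading=231, move]
BK 18: (-25.774,-5.609) -> (-14.446,8.38) [heading=231, move]
Final: pos=(-14.446,8.38), heading=231, 3 segment(s) drawn

Answer: -14.446 8.38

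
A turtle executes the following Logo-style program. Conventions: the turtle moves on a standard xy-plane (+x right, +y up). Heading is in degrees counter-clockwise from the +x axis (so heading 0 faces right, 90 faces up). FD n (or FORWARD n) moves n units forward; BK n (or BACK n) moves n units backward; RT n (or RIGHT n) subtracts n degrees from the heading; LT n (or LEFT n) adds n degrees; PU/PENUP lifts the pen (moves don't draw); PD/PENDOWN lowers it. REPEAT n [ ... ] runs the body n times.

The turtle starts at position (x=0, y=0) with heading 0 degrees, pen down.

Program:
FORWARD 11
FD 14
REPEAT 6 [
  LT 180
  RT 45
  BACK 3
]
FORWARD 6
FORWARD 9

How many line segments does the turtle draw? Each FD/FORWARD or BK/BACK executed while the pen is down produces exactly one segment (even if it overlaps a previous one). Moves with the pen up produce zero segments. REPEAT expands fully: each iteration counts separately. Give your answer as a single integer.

Answer: 10

Derivation:
Executing turtle program step by step:
Start: pos=(0,0), heading=0, pen down
FD 11: (0,0) -> (11,0) [heading=0, draw]
FD 14: (11,0) -> (25,0) [heading=0, draw]
REPEAT 6 [
  -- iteration 1/6 --
  LT 180: heading 0 -> 180
  RT 45: heading 180 -> 135
  BK 3: (25,0) -> (27.121,-2.121) [heading=135, draw]
  -- iteration 2/6 --
  LT 180: heading 135 -> 315
  RT 45: heading 315 -> 270
  BK 3: (27.121,-2.121) -> (27.121,0.879) [heading=270, draw]
  -- iteration 3/6 --
  LT 180: heading 270 -> 90
  RT 45: heading 90 -> 45
  BK 3: (27.121,0.879) -> (25,-1.243) [heading=45, draw]
  -- iteration 4/6 --
  LT 180: heading 45 -> 225
  RT 45: heading 225 -> 180
  BK 3: (25,-1.243) -> (28,-1.243) [heading=180, draw]
  -- iteration 5/6 --
  LT 180: heading 180 -> 0
  RT 45: heading 0 -> 315
  BK 3: (28,-1.243) -> (25.879,0.879) [heading=315, draw]
  -- iteration 6/6 --
  LT 180: heading 315 -> 135
  RT 45: heading 135 -> 90
  BK 3: (25.879,0.879) -> (25.879,-2.121) [heading=90, draw]
]
FD 6: (25.879,-2.121) -> (25.879,3.879) [heading=90, draw]
FD 9: (25.879,3.879) -> (25.879,12.879) [heading=90, draw]
Final: pos=(25.879,12.879), heading=90, 10 segment(s) drawn
Segments drawn: 10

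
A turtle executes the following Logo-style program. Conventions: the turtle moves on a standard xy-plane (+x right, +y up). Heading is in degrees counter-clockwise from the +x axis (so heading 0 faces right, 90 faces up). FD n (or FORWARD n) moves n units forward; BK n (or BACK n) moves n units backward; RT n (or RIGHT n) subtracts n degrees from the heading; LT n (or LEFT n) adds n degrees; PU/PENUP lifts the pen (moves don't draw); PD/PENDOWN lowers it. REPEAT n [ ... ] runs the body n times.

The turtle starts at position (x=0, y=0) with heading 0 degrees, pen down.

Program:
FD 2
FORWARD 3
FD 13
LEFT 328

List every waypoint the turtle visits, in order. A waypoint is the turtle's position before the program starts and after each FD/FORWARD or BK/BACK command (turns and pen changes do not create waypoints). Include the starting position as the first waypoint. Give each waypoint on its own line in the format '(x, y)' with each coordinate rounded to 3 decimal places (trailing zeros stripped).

Answer: (0, 0)
(2, 0)
(5, 0)
(18, 0)

Derivation:
Executing turtle program step by step:
Start: pos=(0,0), heading=0, pen down
FD 2: (0,0) -> (2,0) [heading=0, draw]
FD 3: (2,0) -> (5,0) [heading=0, draw]
FD 13: (5,0) -> (18,0) [heading=0, draw]
LT 328: heading 0 -> 328
Final: pos=(18,0), heading=328, 3 segment(s) drawn
Waypoints (4 total):
(0, 0)
(2, 0)
(5, 0)
(18, 0)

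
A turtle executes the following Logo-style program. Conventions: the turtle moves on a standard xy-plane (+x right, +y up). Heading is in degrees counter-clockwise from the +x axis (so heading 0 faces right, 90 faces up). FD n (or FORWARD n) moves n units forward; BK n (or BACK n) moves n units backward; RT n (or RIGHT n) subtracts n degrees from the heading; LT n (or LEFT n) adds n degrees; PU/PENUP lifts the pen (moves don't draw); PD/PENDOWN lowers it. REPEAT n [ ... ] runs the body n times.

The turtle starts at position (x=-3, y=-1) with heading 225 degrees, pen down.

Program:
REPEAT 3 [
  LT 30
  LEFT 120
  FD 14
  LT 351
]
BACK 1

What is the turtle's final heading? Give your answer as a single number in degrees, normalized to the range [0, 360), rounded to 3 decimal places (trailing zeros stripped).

Executing turtle program step by step:
Start: pos=(-3,-1), heading=225, pen down
REPEAT 3 [
  -- iteration 1/3 --
  LT 30: heading 225 -> 255
  LT 120: heading 255 -> 15
  FD 14: (-3,-1) -> (10.523,2.623) [heading=15, draw]
  LT 351: heading 15 -> 6
  -- iteration 2/3 --
  LT 30: heading 6 -> 36
  LT 120: heading 36 -> 156
  FD 14: (10.523,2.623) -> (-2.267,8.318) [heading=156, draw]
  LT 351: heading 156 -> 147
  -- iteration 3/3 --
  LT 30: heading 147 -> 177
  LT 120: heading 177 -> 297
  FD 14: (-2.267,8.318) -> (4.089,-4.156) [heading=297, draw]
  LT 351: heading 297 -> 288
]
BK 1: (4.089,-4.156) -> (3.78,-3.205) [heading=288, draw]
Final: pos=(3.78,-3.205), heading=288, 4 segment(s) drawn

Answer: 288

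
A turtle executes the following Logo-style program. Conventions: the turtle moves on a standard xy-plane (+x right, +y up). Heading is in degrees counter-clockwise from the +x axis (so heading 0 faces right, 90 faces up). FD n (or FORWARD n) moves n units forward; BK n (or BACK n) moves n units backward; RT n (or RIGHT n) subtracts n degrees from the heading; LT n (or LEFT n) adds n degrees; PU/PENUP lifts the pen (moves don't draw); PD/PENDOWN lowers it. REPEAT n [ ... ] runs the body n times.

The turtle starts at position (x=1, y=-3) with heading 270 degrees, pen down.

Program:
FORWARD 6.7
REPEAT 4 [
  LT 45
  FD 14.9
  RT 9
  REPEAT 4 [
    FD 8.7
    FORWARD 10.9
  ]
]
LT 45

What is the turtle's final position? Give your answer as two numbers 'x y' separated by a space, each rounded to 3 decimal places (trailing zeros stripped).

Answer: 287.583 -2.526

Derivation:
Executing turtle program step by step:
Start: pos=(1,-3), heading=270, pen down
FD 6.7: (1,-3) -> (1,-9.7) [heading=270, draw]
REPEAT 4 [
  -- iteration 1/4 --
  LT 45: heading 270 -> 315
  FD 14.9: (1,-9.7) -> (11.536,-20.236) [heading=315, draw]
  RT 9: heading 315 -> 306
  REPEAT 4 [
    -- iteration 1/4 --
    FD 8.7: (11.536,-20.236) -> (16.65,-27.274) [heading=306, draw]
    FD 10.9: (16.65,-27.274) -> (23.056,-36.093) [heading=306, draw]
    -- iteration 2/4 --
    FD 8.7: (23.056,-36.093) -> (28.17,-43.131) [heading=306, draw]
    FD 10.9: (28.17,-43.131) -> (34.577,-51.949) [heading=306, draw]
    -- iteration 3/4 --
    FD 8.7: (34.577,-51.949) -> (39.691,-58.988) [heading=306, draw]
    FD 10.9: (39.691,-58.988) -> (46.098,-67.806) [heading=306, draw]
    -- iteration 4/4 --
    FD 8.7: (46.098,-67.806) -> (51.211,-74.845) [heading=306, draw]
    FD 10.9: (51.211,-74.845) -> (57.618,-83.663) [heading=306, draw]
  ]
  -- iteration 2/4 --
  LT 45: heading 306 -> 351
  FD 14.9: (57.618,-83.663) -> (72.335,-85.994) [heading=351, draw]
  RT 9: heading 351 -> 342
  REPEAT 4 [
    -- iteration 1/4 --
    FD 8.7: (72.335,-85.994) -> (80.609,-88.682) [heading=342, draw]
    FD 10.9: (80.609,-88.682) -> (90.976,-92.05) [heading=342, draw]
    -- iteration 2/4 --
    FD 8.7: (90.976,-92.05) -> (99.25,-94.739) [heading=342, draw]
    FD 10.9: (99.25,-94.739) -> (109.616,-98.107) [heading=342, draw]
    -- iteration 3/4 --
    FD 8.7: (109.616,-98.107) -> (117.89,-100.796) [heading=342, draw]
    FD 10.9: (117.89,-100.796) -> (128.257,-104.164) [heading=342, draw]
    -- iteration 4/4 --
    FD 8.7: (128.257,-104.164) -> (136.531,-106.852) [heading=342, draw]
    FD 10.9: (136.531,-106.852) -> (146.898,-110.221) [heading=342, draw]
  ]
  -- iteration 3/4 --
  LT 45: heading 342 -> 27
  FD 14.9: (146.898,-110.221) -> (160.174,-103.456) [heading=27, draw]
  RT 9: heading 27 -> 18
  REPEAT 4 [
    -- iteration 1/4 --
    FD 8.7: (160.174,-103.456) -> (168.448,-100.768) [heading=18, draw]
    FD 10.9: (168.448,-100.768) -> (178.814,-97.399) [heading=18, draw]
    -- iteration 2/4 --
    FD 8.7: (178.814,-97.399) -> (187.089,-94.711) [heading=18, draw]
    FD 10.9: (187.089,-94.711) -> (197.455,-91.343) [heading=18, draw]
    -- iteration 3/4 --
    FD 8.7: (197.455,-91.343) -> (205.729,-88.654) [heading=18, draw]
    FD 10.9: (205.729,-88.654) -> (216.096,-85.286) [heading=18, draw]
    -- iteration 4/4 --
    FD 8.7: (216.096,-85.286) -> (224.37,-82.598) [heading=18, draw]
    FD 10.9: (224.37,-82.598) -> (234.736,-79.229) [heading=18, draw]
  ]
  -- iteration 4/4 --
  LT 45: heading 18 -> 63
  FD 14.9: (234.736,-79.229) -> (241.501,-65.953) [heading=63, draw]
  RT 9: heading 63 -> 54
  REPEAT 4 [
    -- iteration 1/4 --
    FD 8.7: (241.501,-65.953) -> (246.615,-58.915) [heading=54, draw]
    FD 10.9: (246.615,-58.915) -> (253.022,-50.097) [heading=54, draw]
    -- iteration 2/4 --
    FD 8.7: (253.022,-50.097) -> (258.135,-43.058) [heading=54, draw]
    FD 10.9: (258.135,-43.058) -> (264.542,-34.24) [heading=54, draw]
    -- iteration 3/4 --
    FD 8.7: (264.542,-34.24) -> (269.656,-27.201) [heading=54, draw]
    FD 10.9: (269.656,-27.201) -> (276.063,-18.383) [heading=54, draw]
    -- iteration 4/4 --
    FD 8.7: (276.063,-18.383) -> (281.176,-11.345) [heading=54, draw]
    FD 10.9: (281.176,-11.345) -> (287.583,-2.526) [heading=54, draw]
  ]
]
LT 45: heading 54 -> 99
Final: pos=(287.583,-2.526), heading=99, 37 segment(s) drawn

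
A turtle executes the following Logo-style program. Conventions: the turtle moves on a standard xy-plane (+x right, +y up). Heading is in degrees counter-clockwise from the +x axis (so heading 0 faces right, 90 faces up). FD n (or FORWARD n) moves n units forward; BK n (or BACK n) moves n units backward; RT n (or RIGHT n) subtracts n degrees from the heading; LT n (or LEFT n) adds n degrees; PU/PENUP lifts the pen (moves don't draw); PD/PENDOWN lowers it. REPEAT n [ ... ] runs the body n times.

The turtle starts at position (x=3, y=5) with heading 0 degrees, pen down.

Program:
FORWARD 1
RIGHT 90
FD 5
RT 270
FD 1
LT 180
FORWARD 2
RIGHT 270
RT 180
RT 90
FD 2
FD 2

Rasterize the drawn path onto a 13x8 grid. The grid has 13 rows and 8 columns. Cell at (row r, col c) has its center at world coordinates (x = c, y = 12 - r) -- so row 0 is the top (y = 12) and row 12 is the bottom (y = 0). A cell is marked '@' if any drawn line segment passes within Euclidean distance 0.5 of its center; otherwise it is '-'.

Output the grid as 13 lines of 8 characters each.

Segment 0: (3,5) -> (4,5)
Segment 1: (4,5) -> (4,0)
Segment 2: (4,0) -> (5,0)
Segment 3: (5,0) -> (3,0)
Segment 4: (3,0) -> (5,0)
Segment 5: (5,0) -> (7,0)

Answer: --------
--------
--------
--------
--------
--------
--------
---@@---
----@---
----@---
----@---
----@---
---@@@@@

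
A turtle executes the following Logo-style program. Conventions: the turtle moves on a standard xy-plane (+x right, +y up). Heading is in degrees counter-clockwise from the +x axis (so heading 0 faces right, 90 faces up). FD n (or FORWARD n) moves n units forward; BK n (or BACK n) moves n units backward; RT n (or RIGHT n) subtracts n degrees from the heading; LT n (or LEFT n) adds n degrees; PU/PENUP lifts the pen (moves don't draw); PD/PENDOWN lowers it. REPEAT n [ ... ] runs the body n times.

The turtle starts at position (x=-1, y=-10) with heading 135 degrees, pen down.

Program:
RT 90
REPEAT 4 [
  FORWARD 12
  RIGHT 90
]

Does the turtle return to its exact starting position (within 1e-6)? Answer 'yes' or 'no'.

Executing turtle program step by step:
Start: pos=(-1,-10), heading=135, pen down
RT 90: heading 135 -> 45
REPEAT 4 [
  -- iteration 1/4 --
  FD 12: (-1,-10) -> (7.485,-1.515) [heading=45, draw]
  RT 90: heading 45 -> 315
  -- iteration 2/4 --
  FD 12: (7.485,-1.515) -> (15.971,-10) [heading=315, draw]
  RT 90: heading 315 -> 225
  -- iteration 3/4 --
  FD 12: (15.971,-10) -> (7.485,-18.485) [heading=225, draw]
  RT 90: heading 225 -> 135
  -- iteration 4/4 --
  FD 12: (7.485,-18.485) -> (-1,-10) [heading=135, draw]
  RT 90: heading 135 -> 45
]
Final: pos=(-1,-10), heading=45, 4 segment(s) drawn

Start position: (-1, -10)
Final position: (-1, -10)
Distance = 0; < 1e-6 -> CLOSED

Answer: yes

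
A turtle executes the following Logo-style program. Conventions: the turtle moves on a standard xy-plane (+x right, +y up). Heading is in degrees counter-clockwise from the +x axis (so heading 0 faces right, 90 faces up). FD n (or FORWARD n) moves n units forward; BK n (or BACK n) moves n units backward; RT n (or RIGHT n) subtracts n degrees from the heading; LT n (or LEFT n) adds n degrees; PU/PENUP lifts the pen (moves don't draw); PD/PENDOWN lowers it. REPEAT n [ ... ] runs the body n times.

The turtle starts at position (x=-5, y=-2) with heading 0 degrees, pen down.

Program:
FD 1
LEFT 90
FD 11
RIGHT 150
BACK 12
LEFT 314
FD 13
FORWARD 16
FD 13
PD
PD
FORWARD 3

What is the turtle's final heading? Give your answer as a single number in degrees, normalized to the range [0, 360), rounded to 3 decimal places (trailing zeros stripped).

Executing turtle program step by step:
Start: pos=(-5,-2), heading=0, pen down
FD 1: (-5,-2) -> (-4,-2) [heading=0, draw]
LT 90: heading 0 -> 90
FD 11: (-4,-2) -> (-4,9) [heading=90, draw]
RT 150: heading 90 -> 300
BK 12: (-4,9) -> (-10,19.392) [heading=300, draw]
LT 314: heading 300 -> 254
FD 13: (-10,19.392) -> (-13.583,6.896) [heading=254, draw]
FD 16: (-13.583,6.896) -> (-17.993,-8.484) [heading=254, draw]
FD 13: (-17.993,-8.484) -> (-21.577,-20.981) [heading=254, draw]
PD: pen down
PD: pen down
FD 3: (-21.577,-20.981) -> (-22.404,-23.864) [heading=254, draw]
Final: pos=(-22.404,-23.864), heading=254, 7 segment(s) drawn

Answer: 254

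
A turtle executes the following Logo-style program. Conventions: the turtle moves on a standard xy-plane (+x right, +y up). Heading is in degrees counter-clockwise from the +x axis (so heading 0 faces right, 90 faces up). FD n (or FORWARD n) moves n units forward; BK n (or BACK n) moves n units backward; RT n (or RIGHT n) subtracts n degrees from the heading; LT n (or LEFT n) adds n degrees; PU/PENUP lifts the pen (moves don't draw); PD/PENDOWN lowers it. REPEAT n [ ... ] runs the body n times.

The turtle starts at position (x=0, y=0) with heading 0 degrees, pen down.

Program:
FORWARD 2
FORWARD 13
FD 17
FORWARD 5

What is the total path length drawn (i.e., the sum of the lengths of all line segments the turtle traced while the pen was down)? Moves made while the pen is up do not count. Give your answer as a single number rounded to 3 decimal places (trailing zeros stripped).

Executing turtle program step by step:
Start: pos=(0,0), heading=0, pen down
FD 2: (0,0) -> (2,0) [heading=0, draw]
FD 13: (2,0) -> (15,0) [heading=0, draw]
FD 17: (15,0) -> (32,0) [heading=0, draw]
FD 5: (32,0) -> (37,0) [heading=0, draw]
Final: pos=(37,0), heading=0, 4 segment(s) drawn

Segment lengths:
  seg 1: (0,0) -> (2,0), length = 2
  seg 2: (2,0) -> (15,0), length = 13
  seg 3: (15,0) -> (32,0), length = 17
  seg 4: (32,0) -> (37,0), length = 5
Total = 37

Answer: 37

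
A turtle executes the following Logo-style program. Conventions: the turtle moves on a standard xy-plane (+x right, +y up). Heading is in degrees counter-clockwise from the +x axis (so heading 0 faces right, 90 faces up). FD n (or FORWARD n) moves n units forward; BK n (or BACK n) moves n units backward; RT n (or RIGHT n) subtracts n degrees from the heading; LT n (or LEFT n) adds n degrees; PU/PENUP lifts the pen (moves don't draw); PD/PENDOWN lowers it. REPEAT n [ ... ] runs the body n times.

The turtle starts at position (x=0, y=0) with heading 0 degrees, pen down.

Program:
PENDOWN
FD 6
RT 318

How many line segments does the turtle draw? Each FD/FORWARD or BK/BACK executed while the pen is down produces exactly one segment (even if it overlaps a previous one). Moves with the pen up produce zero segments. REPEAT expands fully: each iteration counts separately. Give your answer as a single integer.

Executing turtle program step by step:
Start: pos=(0,0), heading=0, pen down
PD: pen down
FD 6: (0,0) -> (6,0) [heading=0, draw]
RT 318: heading 0 -> 42
Final: pos=(6,0), heading=42, 1 segment(s) drawn
Segments drawn: 1

Answer: 1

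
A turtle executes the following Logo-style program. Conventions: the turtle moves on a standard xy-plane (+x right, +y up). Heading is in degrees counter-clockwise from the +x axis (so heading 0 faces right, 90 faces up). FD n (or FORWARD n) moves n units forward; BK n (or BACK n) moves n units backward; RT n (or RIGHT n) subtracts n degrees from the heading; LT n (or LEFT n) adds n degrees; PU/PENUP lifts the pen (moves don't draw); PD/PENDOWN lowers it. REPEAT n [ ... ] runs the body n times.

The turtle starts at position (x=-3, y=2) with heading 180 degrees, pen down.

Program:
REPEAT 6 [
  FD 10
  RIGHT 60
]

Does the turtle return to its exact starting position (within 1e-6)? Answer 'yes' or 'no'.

Executing turtle program step by step:
Start: pos=(-3,2), heading=180, pen down
REPEAT 6 [
  -- iteration 1/6 --
  FD 10: (-3,2) -> (-13,2) [heading=180, draw]
  RT 60: heading 180 -> 120
  -- iteration 2/6 --
  FD 10: (-13,2) -> (-18,10.66) [heading=120, draw]
  RT 60: heading 120 -> 60
  -- iteration 3/6 --
  FD 10: (-18,10.66) -> (-13,19.321) [heading=60, draw]
  RT 60: heading 60 -> 0
  -- iteration 4/6 --
  FD 10: (-13,19.321) -> (-3,19.321) [heading=0, draw]
  RT 60: heading 0 -> 300
  -- iteration 5/6 --
  FD 10: (-3,19.321) -> (2,10.66) [heading=300, draw]
  RT 60: heading 300 -> 240
  -- iteration 6/6 --
  FD 10: (2,10.66) -> (-3,2) [heading=240, draw]
  RT 60: heading 240 -> 180
]
Final: pos=(-3,2), heading=180, 6 segment(s) drawn

Start position: (-3, 2)
Final position: (-3, 2)
Distance = 0; < 1e-6 -> CLOSED

Answer: yes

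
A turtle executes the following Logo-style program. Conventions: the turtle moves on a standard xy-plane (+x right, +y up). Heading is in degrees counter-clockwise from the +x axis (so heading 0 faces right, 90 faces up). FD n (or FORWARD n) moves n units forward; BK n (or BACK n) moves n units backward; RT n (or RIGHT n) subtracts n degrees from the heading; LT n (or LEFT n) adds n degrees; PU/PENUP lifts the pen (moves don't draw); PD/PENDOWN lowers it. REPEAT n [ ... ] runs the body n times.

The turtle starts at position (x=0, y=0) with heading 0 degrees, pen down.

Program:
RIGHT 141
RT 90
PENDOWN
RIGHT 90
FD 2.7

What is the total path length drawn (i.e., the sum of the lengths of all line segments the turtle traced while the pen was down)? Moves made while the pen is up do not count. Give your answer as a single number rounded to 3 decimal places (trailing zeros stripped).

Answer: 2.7

Derivation:
Executing turtle program step by step:
Start: pos=(0,0), heading=0, pen down
RT 141: heading 0 -> 219
RT 90: heading 219 -> 129
PD: pen down
RT 90: heading 129 -> 39
FD 2.7: (0,0) -> (2.098,1.699) [heading=39, draw]
Final: pos=(2.098,1.699), heading=39, 1 segment(s) drawn

Segment lengths:
  seg 1: (0,0) -> (2.098,1.699), length = 2.7
Total = 2.7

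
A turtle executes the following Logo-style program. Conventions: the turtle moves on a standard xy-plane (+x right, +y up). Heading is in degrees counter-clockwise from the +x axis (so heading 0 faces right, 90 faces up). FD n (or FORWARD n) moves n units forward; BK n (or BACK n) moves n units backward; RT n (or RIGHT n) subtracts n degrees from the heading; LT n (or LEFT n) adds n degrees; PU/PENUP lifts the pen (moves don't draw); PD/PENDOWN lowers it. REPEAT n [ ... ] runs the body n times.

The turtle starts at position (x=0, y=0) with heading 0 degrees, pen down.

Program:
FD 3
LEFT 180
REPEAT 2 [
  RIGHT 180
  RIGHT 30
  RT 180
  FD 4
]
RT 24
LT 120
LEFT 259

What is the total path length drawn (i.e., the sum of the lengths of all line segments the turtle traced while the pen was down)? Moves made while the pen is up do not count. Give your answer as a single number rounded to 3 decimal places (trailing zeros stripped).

Executing turtle program step by step:
Start: pos=(0,0), heading=0, pen down
FD 3: (0,0) -> (3,0) [heading=0, draw]
LT 180: heading 0 -> 180
REPEAT 2 [
  -- iteration 1/2 --
  RT 180: heading 180 -> 0
  RT 30: heading 0 -> 330
  RT 180: heading 330 -> 150
  FD 4: (3,0) -> (-0.464,2) [heading=150, draw]
  -- iteration 2/2 --
  RT 180: heading 150 -> 330
  RT 30: heading 330 -> 300
  RT 180: heading 300 -> 120
  FD 4: (-0.464,2) -> (-2.464,5.464) [heading=120, draw]
]
RT 24: heading 120 -> 96
LT 120: heading 96 -> 216
LT 259: heading 216 -> 115
Final: pos=(-2.464,5.464), heading=115, 3 segment(s) drawn

Segment lengths:
  seg 1: (0,0) -> (3,0), length = 3
  seg 2: (3,0) -> (-0.464,2), length = 4
  seg 3: (-0.464,2) -> (-2.464,5.464), length = 4
Total = 11

Answer: 11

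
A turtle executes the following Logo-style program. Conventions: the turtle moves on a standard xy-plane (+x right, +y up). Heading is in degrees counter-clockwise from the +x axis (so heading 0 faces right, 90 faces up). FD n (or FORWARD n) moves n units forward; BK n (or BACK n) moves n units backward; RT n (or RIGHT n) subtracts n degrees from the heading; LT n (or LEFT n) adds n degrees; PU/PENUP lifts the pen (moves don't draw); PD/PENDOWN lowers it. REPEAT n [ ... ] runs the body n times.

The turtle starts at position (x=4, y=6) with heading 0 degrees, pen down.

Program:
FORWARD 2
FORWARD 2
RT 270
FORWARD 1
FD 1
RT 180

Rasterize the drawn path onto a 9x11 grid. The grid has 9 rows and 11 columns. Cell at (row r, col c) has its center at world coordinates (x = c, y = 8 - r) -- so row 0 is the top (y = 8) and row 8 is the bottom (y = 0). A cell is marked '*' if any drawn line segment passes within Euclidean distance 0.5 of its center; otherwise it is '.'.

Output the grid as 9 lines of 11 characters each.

Answer: ........*..
........*..
....*****..
...........
...........
...........
...........
...........
...........

Derivation:
Segment 0: (4,6) -> (6,6)
Segment 1: (6,6) -> (8,6)
Segment 2: (8,6) -> (8,7)
Segment 3: (8,7) -> (8,8)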